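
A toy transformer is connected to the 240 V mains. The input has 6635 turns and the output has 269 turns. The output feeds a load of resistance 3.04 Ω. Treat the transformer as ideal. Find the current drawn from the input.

V_out = V_in × N_out/N_in = 240 × 269/6635 = 9.7302 V.
I_out = V_out/R = 9.7302/3.04 = 3.2007 A.
For an ideal transformer I_in N_in = I_out N_out, so I_in = 3.2007 × 269/6635 = 0.130 A.

I_in ≈ 0.130 A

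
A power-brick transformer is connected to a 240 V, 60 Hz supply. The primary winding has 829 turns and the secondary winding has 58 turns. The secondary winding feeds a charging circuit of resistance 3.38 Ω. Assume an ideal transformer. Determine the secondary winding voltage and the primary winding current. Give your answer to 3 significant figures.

V_s = V_p × N_s/N_p = 240 × 58/829 = 16.791 V.
I_s = V_s/R = 16.791/3.38 = 4.9678 A.
I_p = I_s × N_s/N_p = 4.9678 × 58/829 = 0.348 A.

V_s ≈ 16.8 V, I_p ≈ 0.348 A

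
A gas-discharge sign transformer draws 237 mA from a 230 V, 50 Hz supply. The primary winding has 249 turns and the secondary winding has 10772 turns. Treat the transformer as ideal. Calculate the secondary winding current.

I_s ≈ 0.00548 A

I_s/I_p = N_p/N_s, so I_s = 0.237 × 249/10772 = 0.00548 A.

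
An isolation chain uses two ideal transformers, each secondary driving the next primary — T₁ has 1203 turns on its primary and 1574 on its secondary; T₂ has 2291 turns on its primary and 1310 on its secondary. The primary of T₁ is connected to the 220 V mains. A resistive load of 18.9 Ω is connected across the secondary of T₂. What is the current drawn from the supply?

I_supply ≈ 6.52 A

Secondary of T₁: V = 220.00 × 1574/1203 = 287.85 V.
Secondary of T₂: V = 287.85 × 1310/2291 = 164.59 V.
I_load = 164.59/18.9 = 8.7086 A, so P_out = 164.59 × 8.7086 = 1433.4 W.
All ideal ⇒ P_in = P_out, so I_supply = 1433.4/220 = 6.52 A.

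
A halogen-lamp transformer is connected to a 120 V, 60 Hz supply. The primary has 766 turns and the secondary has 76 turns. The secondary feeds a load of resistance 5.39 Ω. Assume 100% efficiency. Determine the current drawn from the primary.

I_p ≈ 0.219 A

V_s = V_p × N_s/N_p = 120 × 76/766 = 11.906 V.
I_s = V_s/R = 11.906/5.39 = 2.2089 A.
For an ideal transformer I_p N_p = I_s N_s, so I_p = 2.2089 × 76/766 = 0.219 A.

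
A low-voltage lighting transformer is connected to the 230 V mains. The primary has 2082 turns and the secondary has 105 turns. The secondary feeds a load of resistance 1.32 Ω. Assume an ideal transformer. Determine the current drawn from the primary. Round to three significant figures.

I_p ≈ 0.443 A

V_s = V_p × N_s/N_p = 230 × 105/2082 = 11.599 V.
I_s = V_s/R = 11.599/1.32 = 8.7874 A.
For an ideal transformer I_p N_p = I_s N_s, so I_p = 8.7874 × 105/2082 = 0.443 A.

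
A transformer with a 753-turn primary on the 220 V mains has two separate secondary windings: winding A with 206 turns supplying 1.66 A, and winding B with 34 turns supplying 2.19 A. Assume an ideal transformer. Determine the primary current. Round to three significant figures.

V_A = 220 × 206/753 = 60.186 V; V_B = 220 × 34/753 = 9.9336 V.
P_out = V_A I_A + V_B I_B = 60.186×1.66 + 9.9336×2.19 = 99.909 + 21.755 = 121.66 W.
Ideal ⇒ P_in = P_out, so I_p = P_out/V_p = 121.66/220 = 0.553 A.

I_p ≈ 0.553 A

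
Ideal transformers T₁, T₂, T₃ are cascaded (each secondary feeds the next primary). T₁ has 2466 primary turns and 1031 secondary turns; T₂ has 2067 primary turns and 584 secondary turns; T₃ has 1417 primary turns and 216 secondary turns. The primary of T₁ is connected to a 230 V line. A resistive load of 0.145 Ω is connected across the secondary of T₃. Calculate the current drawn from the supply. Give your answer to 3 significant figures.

I_supply ≈ 0.514 A

After T₁: V = 230.00 × 1031/2466 = 96.160 V.
After T₂: V = 96.160 × 584/2067 = 27.169 V.
After T₃: V = 27.169 × 216/1417 = 4.1414 V.
I_load = 4.1414/0.145 = 28.562 A, so P_out = 4.1414 × 28.562 = 118.29 W.
All ideal ⇒ P_in = P_out, so I_supply = 118.29/230 = 0.514 A.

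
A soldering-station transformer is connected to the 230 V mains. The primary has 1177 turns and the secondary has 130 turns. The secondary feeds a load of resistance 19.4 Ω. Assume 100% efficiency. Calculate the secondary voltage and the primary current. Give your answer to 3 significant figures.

V_s ≈ 25.4 V, I_p ≈ 0.145 A

V_s = V_p × N_s/N_p = 230 × 130/1177 = 25.404 V.
I_s = V_s/R = 25.404/19.4 = 1.3095 A.
I_p = I_s × N_s/N_p = 1.3095 × 130/1177 = 0.145 A.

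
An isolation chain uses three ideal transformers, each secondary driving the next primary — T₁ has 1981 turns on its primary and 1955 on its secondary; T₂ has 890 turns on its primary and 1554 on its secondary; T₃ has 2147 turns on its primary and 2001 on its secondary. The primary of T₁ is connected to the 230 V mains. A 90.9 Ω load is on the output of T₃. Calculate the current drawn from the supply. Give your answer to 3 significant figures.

Secondary of T₁: V = 230.00 × 1955/1981 = 226.98 V.
Secondary of T₂: V = 226.98 × 1554/890 = 396.32 V.
Secondary of T₃: V = 396.32 × 2001/2147 = 369.37 V.
I_load = 369.37/90.9 = 4.0635 A, so P_out = 369.37 × 4.0635 = 1501.0 W.
All ideal ⇒ P_in = P_out, so I_supply = 1501.0/230 = 6.53 A.

I_supply ≈ 6.53 A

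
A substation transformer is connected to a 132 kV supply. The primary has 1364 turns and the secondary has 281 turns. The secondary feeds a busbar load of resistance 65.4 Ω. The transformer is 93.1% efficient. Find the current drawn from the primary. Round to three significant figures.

I_p ≈ 92.0 A

V_s = 132000 × 281/1364 = 27194 V.
I_s = V_s/R = 27194/65.4 = 415.80 A.
P_out = V_s I_s = 27194 × 415.80 = 1.1307×10^7 W.
P_in = P_out/η = 1.1307×10^7/0.931 = 1.2145×10^7 W.
I_p = P_in/V_p = 1.2145×10^7/132000 = 92.0 A.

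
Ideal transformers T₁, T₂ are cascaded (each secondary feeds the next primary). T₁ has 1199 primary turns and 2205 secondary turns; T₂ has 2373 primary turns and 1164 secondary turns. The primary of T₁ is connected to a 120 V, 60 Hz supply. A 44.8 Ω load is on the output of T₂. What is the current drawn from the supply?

I_supply ≈ 2.18 A

Secondary of T₁: V = 120.00 × 2205/1199 = 220.68 V.
Secondary of T₂: V = 220.68 × 1164/2373 = 108.25 V.
I_load = 108.25/44.8 = 2.4163 A, so P_out = 108.25 × 2.4163 = 261.56 W.
All ideal ⇒ P_in = P_out, so I_supply = 261.56/120 = 2.18 A.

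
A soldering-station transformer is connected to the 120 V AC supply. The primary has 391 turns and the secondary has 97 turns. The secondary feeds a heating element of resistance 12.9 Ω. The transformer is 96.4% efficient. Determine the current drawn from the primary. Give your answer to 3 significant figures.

V_s = 120 × 97/391 = 29.770 V.
I_s = V_s/R = 29.770/12.9 = 2.3077 A.
P_out = V_s I_s = 29.770 × 2.3077 = 68.701 W.
P_in = P_out/η = 68.701/0.964 = 71.267 W.
I_p = P_in/V_p = 71.267/120 = 0.594 A.

I_p ≈ 0.594 A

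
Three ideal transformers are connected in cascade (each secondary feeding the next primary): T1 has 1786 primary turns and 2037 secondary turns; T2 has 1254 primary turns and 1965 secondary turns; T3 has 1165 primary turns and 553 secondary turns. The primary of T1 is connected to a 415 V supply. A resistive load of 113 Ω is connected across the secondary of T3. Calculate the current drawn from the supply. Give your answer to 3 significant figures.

After T1: V = 415.00 × 2037/1786 = 473.32 V.
After T2: V = 473.32 × 1965/1254 = 741.69 V.
After T3: V = 741.69 × 553/1165 = 352.06 V.
I_load = 352.06/113 = 3.1156 A, so P_out = 352.06 × 3.1156 = 1096.9 W.
All ideal ⇒ P_in = P_out, so I_supply = 1096.9/415 = 2.64 A.

I_supply ≈ 2.64 A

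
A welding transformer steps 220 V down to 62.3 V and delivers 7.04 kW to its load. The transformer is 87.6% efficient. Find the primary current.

P_in = P_out/η = 7040/0.876 = 8036.5 W.
I_p = P_in/V_p = 8036.5/220 = 36.5 A.

I_p ≈ 36.5 A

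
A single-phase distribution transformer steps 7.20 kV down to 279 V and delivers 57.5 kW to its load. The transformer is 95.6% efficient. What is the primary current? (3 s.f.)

P_in = P_out/η = 57500/0.956 = 60146 W.
I_p = P_in/V_p = 60146/7200 = 8.35 A.

I_p ≈ 8.35 A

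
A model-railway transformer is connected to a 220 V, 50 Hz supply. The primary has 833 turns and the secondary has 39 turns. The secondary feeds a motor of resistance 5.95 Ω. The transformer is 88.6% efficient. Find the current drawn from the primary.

V_s = 220 × 39/833 = 10.300 V.
I_s = V_s/R = 10.300/5.95 = 1.7311 A.
P_out = V_s I_s = 10.300 × 1.7311 = 17.831 W.
P_in = P_out/η = 17.831/0.886 = 20.125 W.
I_p = P_in/V_p = 20.125/220 = 0.0915 A.

I_p ≈ 0.0915 A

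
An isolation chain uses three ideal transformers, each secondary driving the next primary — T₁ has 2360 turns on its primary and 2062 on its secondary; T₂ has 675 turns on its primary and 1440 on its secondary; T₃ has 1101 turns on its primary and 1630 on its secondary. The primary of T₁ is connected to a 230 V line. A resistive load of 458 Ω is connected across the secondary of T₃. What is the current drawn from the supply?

After T₁: V = 230.00 × 2062/2360 = 200.96 V.
After T₂: V = 200.96 × 1440/675 = 428.71 V.
After T₃: V = 428.71 × 1630/1101 = 634.69 V.
I_load = 634.69/458 = 1.3858 A, so P_out = 634.69 × 1.3858 = 879.55 W.
All ideal ⇒ P_in = P_out, so I_supply = 879.55/230 = 3.82 A.

I_supply ≈ 3.82 A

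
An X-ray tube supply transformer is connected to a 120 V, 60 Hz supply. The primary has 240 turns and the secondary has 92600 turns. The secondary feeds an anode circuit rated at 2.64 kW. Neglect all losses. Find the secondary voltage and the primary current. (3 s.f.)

V_s ≈ 46300 V, I_p ≈ 22.0 A

V_s = V_p × N_s/N_p = 120 × 92600/240 = 46300 V.
I_s = P/V_s = 2640/46300 = 0.057019 A.
I_p = I_s × N_s/N_p = 0.057019 × 92600/240 = 22.0 A.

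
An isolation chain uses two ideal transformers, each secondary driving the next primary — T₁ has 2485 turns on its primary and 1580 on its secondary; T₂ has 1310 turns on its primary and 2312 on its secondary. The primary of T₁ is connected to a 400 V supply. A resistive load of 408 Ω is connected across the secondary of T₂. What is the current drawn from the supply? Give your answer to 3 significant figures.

I_supply ≈ 1.23 A

Secondary of T₁: V = 400.00 × 1580/2485 = 254.33 V.
Secondary of T₂: V = 254.33 × 2312/1310 = 448.86 V.
I_load = 448.86/408 = 1.1001 A, so P_out = 448.86 × 1.1001 = 493.80 W.
All ideal ⇒ P_in = P_out, so I_supply = 493.80/400 = 1.23 A.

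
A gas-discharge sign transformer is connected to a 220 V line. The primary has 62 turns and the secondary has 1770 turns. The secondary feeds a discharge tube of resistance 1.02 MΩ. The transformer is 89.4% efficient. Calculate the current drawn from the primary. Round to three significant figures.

I_p ≈ 0.197 A

V_s = 220 × 1770/62 = 6280.6 V.
I_s = V_s/R = 6280.6/(1.02×10^6) = 0.0061575 A.
P_out = V_s I_s = 6280.6 × 0.0061575 = 38.673 W.
P_in = P_out/η = 38.673/0.894 = 43.258 W.
I_p = P_in/V_p = 43.258/220 = 0.197 A.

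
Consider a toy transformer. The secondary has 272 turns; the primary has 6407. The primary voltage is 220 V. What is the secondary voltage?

V_s/V_p = N_s/N_p, so V_s = 220 × 272/6407 = 9.34 V.

V_s ≈ 9.34 V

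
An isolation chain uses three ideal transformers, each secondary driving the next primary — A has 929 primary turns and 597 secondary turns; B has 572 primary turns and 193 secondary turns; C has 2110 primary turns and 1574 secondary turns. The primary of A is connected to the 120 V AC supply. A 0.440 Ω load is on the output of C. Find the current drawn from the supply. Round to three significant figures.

I_supply ≈ 7.14 A

Secondary of A: V = 120.00 × 597/929 = 77.115 V.
Secondary of B: V = 77.115 × 193/572 = 26.020 V.
Secondary of C: V = 26.020 × 1574/2110 = 19.410 V.
I_load = 19.410/0.440 = 44.113 A, so P_out = 19.410 × 44.113 = 856.24 W.
All ideal ⇒ P_in = P_out, so I_supply = 856.24/120 = 7.14 A.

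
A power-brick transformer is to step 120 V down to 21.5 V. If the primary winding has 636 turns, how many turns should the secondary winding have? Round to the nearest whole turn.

N_s = 114 turns

N_s/N_p = V_s/V_p, so N_s = 636 × 21.5/120 = 114.0 ≈ 114 turns.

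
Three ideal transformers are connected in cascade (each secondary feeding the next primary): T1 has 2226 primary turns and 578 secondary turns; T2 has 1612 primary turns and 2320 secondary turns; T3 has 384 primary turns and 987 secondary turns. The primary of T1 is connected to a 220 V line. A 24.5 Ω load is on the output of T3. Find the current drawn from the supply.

After T1: V = 220.00 × 578/2226 = 57.125 V.
After T2: V = 57.125 × 2320/1612 = 82.214 V.
After T3: V = 82.214 × 987/384 = 211.32 V.
I_load = 211.32/24.5 = 8.6252 A, so P_out = 211.32 × 8.6252 = 1822.6 W.
All ideal ⇒ P_in = P_out, so I_supply = 1822.6/220 = 8.28 A.

I_supply ≈ 8.28 A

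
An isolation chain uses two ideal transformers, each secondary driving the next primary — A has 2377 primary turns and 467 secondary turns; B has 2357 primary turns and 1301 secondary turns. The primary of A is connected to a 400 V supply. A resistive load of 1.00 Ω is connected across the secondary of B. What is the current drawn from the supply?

I_supply ≈ 4.70 A

After A: V = 400.00 × 467/2377 = 78.586 V.
After B: V = 78.586 × 1301/2357 = 43.378 V.
I_load = 43.378/1.00 = 43.378 A, so P_out = 43.378 × 43.378 = 1881.6 W.
All ideal ⇒ P_in = P_out, so I_supply = 1881.6/400 = 4.70 A.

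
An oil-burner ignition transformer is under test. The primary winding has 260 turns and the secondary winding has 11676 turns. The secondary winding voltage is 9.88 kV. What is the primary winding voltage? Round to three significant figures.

V_p/V_s = N_p/N_s, so V_p = 9880 × 260/11676 = 220 V.

V_p ≈ 220 V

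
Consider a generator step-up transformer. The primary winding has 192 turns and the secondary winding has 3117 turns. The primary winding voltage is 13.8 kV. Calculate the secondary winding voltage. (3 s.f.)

V_s ≈ 224000 V

V_s/V_p = N_s/N_p, so V_s = 13800 × 3117/192 = 224000 V.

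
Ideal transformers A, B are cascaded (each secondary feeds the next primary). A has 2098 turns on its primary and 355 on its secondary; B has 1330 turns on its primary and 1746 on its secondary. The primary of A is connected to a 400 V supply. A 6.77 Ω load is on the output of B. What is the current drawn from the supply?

After A: V = 400.00 × 355/2098 = 67.684 V.
After B: V = 67.684 × 1746/1330 = 88.854 V.
I_load = 88.854/6.77 = 13.125 A, so P_out = 88.854 × 13.125 = 1166.2 W.
All ideal ⇒ P_in = P_out, so I_supply = 1166.2/400 = 2.92 A.

I_supply ≈ 2.92 A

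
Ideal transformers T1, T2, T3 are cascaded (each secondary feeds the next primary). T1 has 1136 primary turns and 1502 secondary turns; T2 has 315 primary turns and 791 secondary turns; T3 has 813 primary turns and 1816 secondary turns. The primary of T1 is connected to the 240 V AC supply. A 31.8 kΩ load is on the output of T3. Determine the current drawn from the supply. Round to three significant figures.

I_supply ≈ 0.415 A

After T1: V = 240.00 × 1502/1136 = 317.32 V.
After T2: V = 317.32 × 791/315 = 796.84 V.
After T3: V = 796.84 × 1816/813 = 1779.9 V.
I_load = 1779.9/31800 = 0.055972 A, so P_out = 1779.9 × 0.055972 = 99.623 W.
All ideal ⇒ P_in = P_out, so I_supply = 99.623/240 = 0.415 A.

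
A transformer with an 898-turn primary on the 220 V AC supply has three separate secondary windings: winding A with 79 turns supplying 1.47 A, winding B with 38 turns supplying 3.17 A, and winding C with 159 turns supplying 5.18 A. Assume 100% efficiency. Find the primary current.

V_A = 220 × 79/898 = 19.354 V; V_B = 220 × 38/898 = 9.3096 V; V_C = 220 × 159/898 = 38.953 V.
P_out = V_A I_A + V_B I_B + V_C I_C = 19.354×1.47 + 9.3096×3.17 + 38.953×5.18 = 28.451 + 29.511 + 201.78 = 259.74 W.
Ideal ⇒ P_in = P_out, so I_p = P_out/V_p = 259.74/220 = 1.18 A.

I_p ≈ 1.18 A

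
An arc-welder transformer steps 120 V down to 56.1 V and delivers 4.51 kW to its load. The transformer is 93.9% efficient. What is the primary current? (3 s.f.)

I_p ≈ 40.0 A

P_in = P_out/η = 4510/0.939 = 4803.0 W.
I_p = P_in/V_p = 4803.0/120 = 40.0 A.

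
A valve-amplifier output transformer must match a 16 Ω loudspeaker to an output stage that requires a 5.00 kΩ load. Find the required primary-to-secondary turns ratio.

Z_p/Z_s = (N_p/N_s)², so N_p/N_s = √(5000/16) = √312 = 17.7.

N_p/N_s ≈ 17.7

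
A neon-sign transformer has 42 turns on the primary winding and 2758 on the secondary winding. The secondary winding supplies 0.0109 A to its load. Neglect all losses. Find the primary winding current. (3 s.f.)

I_p ≈ 0.716 A

For an ideal transformer I_p/I_s = N_s/N_p, so I_p = 0.0109 × 2758/42 = 0.716 A.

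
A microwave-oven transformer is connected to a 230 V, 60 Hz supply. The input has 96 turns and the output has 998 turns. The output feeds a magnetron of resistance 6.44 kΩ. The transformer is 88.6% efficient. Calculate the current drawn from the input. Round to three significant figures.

I_in ≈ 4.36 A

V_out = 230 × 998/96 = 2391.0 V.
I_out = V_out/R = 2391.0/6440 = 0.37128 A.
P_out = V_out I_out = 2391.0 × 0.37128 = 887.75 W.
P_in = P_out/η = 887.75/0.886 = 1002.0 W.
I_in = P_in/V_in = 1002.0/230 = 4.36 A.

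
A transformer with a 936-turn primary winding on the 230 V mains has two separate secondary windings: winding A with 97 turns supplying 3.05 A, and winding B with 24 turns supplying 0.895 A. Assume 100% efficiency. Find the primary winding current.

V_A = 230 × 97/936 = 23.835 V; V_B = 230 × 24/936 = 5.8974 V.
P_out = V_A I_A + V_B I_B = 23.835×3.05 + 5.8974×0.895 = 72.698 + 5.2782 = 77.976 W.
Ideal ⇒ P_in = P_out, so I_p = P_out/V_p = 77.976/230 = 0.339 A.

I_p ≈ 0.339 A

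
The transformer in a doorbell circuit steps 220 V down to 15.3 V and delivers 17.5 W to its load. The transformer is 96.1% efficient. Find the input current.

I_in ≈ 0.0828 A

P_in = P_out/η = 17.5/0.961 = 18.210 W.
I_in = P_in/V_in = 18.210/220 = 0.0828 A.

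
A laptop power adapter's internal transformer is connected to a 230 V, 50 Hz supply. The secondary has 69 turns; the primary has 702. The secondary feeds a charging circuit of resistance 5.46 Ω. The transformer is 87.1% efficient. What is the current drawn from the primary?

V_s = 230 × 69/702 = 22.607 V.
I_s = V_s/R = 22.607/5.46 = 4.1404 A.
P_out = V_s I_s = 22.607 × 4.1404 = 93.602 W.
P_in = P_out/η = 93.602/0.871 = 107.47 W.
I_p = P_in/V_p = 107.47/230 = 0.467 A.

I_p ≈ 0.467 A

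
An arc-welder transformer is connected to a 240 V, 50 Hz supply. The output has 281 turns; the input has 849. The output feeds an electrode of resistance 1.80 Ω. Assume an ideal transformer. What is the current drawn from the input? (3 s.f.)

I_in ≈ 14.6 A

V_out = V_in × N_out/N_in = 240 × 281/849 = 79.435 V.
I_out = V_out/R = 79.435/1.80 = 44.130 A.
For an ideal transformer I_in N_in = I_out N_out, so I_in = 44.130 × 281/849 = 14.6 A.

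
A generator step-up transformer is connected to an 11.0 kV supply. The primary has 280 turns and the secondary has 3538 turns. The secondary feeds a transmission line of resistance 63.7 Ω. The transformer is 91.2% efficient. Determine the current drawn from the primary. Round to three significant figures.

V_s = 11000 × 3538/280 = 138990 V.
I_s = V_s/R = 138990/63.7 = 2182.0 A.
P_out = V_s I_s = 138990 × 2182.0 = 3.0328×10^8 W.
P_in = P_out/η = 3.0328×10^8/0.912 = 3.3255×10^8 W.
I_p = P_in/V_p = 3.3255×10^8/11000 = 30200 A.

I_p ≈ 30200 A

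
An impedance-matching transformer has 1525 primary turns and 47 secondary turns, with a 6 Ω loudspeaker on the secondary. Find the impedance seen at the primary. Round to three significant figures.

Z_p = (N_p/N_s)² × Z_s = (1525/47)² × 6 = 6320 Ω.

Z_p ≈ 6320 Ω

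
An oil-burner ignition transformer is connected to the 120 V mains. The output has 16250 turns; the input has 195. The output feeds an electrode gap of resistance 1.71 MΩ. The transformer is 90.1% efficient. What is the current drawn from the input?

V_out = 120 × 16250/195 = 10000 V.
I_out = V_out/R = 10000/(1.71×10^6) = 0.0058480 A.
P_out = V_out I_out = 10000 × 0.0058480 = 58.480 W.
P_in = P_out/η = 58.480/0.901 = 64.905 W.
I_in = P_in/V_in = 64.905/120 = 0.541 A.

I_in ≈ 0.541 A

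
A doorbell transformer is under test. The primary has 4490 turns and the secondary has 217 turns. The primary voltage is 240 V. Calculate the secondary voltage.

V_s ≈ 11.6 V

V_s/V_p = N_s/N_p, so V_s = 240 × 217/4490 = 11.6 V.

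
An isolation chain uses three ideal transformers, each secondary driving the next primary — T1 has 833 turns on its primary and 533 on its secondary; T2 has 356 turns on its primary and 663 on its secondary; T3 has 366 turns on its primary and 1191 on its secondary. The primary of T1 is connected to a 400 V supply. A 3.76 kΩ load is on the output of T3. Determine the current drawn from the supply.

Secondary of T1: V = 400.00 × 533/833 = 255.94 V.
Secondary of T2: V = 255.94 × 663/356 = 476.66 V.
Secondary of T3: V = 476.66 × 1191/366 = 1551.1 V.
I_load = 1551.1/3760 = 0.41252 A, so P_out = 1551.1 × 0.41252 = 639.86 W.
All ideal ⇒ P_in = P_out, so I_supply = 639.86/400 = 1.60 A.

I_supply ≈ 1.60 A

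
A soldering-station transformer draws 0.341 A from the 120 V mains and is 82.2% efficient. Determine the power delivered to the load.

P_out ≈ 33.6 W

P_in = V_p I_p = 120 × 0.341 = 40.920 W.
P_out = η P_in = 0.822 × 40.920 = 33.6 W.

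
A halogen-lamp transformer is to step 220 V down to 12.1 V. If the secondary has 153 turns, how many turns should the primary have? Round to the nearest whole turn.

N_p = 2782 turns

N_p/N_s = V_p/V_s, so N_p = 153 × 220/12.1 = 2781.8 ≈ 2782 turns.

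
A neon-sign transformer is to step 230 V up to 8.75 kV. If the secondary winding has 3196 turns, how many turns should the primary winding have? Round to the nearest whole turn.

N_p = 84 turns

N_p/N_s = V_p/V_s, so N_p = 3196 × 230/8750 = 84.0 ≈ 84 turns.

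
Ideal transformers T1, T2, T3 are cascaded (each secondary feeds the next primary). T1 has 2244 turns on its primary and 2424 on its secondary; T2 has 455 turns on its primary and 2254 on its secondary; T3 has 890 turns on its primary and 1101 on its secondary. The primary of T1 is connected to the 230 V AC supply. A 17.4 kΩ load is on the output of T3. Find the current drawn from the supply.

I_supply ≈ 0.579 A

Secondary of T1: V = 230.00 × 2424/2244 = 248.45 V.
Secondary of T2: V = 248.45 × 2254/455 = 1230.8 V.
Secondary of T3: V = 1230.8 × 1101/890 = 1522.6 V.
I_load = 1522.6/17400 = 0.087504 A, so P_out = 1522.6 × 0.087504 = 133.23 W.
All ideal ⇒ P_in = P_out, so I_supply = 133.23/230 = 0.579 A.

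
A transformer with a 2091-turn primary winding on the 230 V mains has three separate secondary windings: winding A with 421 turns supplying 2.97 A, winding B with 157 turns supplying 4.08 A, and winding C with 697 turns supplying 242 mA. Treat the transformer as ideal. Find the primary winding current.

I_p ≈ 0.985 A

V_A = 230 × 421/2091 = 46.308 V; V_B = 230 × 157/2091 = 17.269 V; V_C = 230 × 697/2091 = 76.667 V.
P_out = V_A I_A + V_B I_B + V_C I_C = 46.308×2.97 + 17.269×4.08 + 76.667×0.242 = 137.53 + 70.459 + 18.553 = 226.55 W.
Ideal ⇒ P_in = P_out, so I_p = P_out/V_p = 226.55/230 = 0.985 A.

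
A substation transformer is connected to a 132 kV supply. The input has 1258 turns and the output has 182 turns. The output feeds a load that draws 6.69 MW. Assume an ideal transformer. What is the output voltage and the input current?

V_out ≈ 19100 V, I_in ≈ 50.7 A

V_out = V_in × N_out/N_in = 132000 × 182/1258 = 19097 V.
I_out = P/V_out = 6.69×10^6/19097 = 350.32 A.
I_in = I_out × N_out/N_in = 350.32 × 182/1258 = 50.7 A.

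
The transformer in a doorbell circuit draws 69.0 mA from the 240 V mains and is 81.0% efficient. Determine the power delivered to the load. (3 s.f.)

P_out ≈ 13.4 W

P_in = V_in I_in = 240 × 0.0690 = 16.560 W.
P_out = η P_in = 0.810 × 16.560 = 13.4 W.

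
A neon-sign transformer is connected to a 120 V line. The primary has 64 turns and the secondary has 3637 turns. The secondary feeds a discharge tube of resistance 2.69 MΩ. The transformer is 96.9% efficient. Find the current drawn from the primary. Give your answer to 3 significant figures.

V_s = 120 × 3637/64 = 6819.4 V.
I_s = V_s/R = 6819.4/(2.69×10^6) = 0.0025351 A.
P_out = V_s I_s = 6819.4 × 0.0025351 = 17.288 W.
P_in = P_out/η = 17.288/0.969 = 17.841 W.
I_p = P_in/V_p = 17.841/120 = 0.149 A.

I_p ≈ 0.149 A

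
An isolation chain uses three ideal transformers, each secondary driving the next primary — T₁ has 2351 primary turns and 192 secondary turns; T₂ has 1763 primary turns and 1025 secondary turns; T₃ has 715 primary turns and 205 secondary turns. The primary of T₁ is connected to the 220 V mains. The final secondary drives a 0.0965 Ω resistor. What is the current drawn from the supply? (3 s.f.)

Secondary of T₁: V = 220.00 × 192/2351 = 17.967 V.
Secondary of T₂: V = 17.967 × 1025/1763 = 10.446 V.
Secondary of T₃: V = 10.446 × 205/715 = 2.9950 V.
I_load = 2.9950/0.0965 = 31.036 A, so P_out = 2.9950 × 31.036 = 92.951 W.
All ideal ⇒ P_in = P_out, so I_supply = 92.951/220 = 0.423 A.

I_supply ≈ 0.423 A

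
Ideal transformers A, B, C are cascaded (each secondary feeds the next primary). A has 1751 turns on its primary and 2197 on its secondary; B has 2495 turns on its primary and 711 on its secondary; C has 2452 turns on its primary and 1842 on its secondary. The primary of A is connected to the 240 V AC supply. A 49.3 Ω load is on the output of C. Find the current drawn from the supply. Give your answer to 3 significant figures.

I_supply ≈ 0.351 A

Secondary of A: V = 240.00 × 2197/1751 = 301.13 V.
Secondary of B: V = 301.13 × 711/2495 = 85.813 V.
Secondary of C: V = 85.813 × 1842/2452 = 64.465 V.
I_load = 64.465/49.3 = 1.3076 A, so P_out = 64.465 × 1.3076 = 84.295 W.
All ideal ⇒ P_in = P_out, so I_supply = 84.295/240 = 0.351 A.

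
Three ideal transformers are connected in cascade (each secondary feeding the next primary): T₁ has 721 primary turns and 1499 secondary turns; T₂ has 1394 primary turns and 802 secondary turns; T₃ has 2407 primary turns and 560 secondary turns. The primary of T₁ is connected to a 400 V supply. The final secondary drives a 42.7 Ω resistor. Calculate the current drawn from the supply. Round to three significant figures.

After T₁: V = 400.00 × 1499/721 = 831.62 V.
After T₂: V = 831.62 × 802/1394 = 478.45 V.
After T₃: V = 478.45 × 560/2407 = 111.31 V.
I_load = 111.31/42.7 = 2.6069 A, so P_out = 111.31 × 2.6069 = 290.18 W.
All ideal ⇒ P_in = P_out, so I_supply = 290.18/400 = 0.725 A.

I_supply ≈ 0.725 A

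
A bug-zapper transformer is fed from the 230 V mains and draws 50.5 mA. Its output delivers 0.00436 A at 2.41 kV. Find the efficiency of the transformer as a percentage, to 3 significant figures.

η ≈ 90.5%

P_in = 230 × 0.0505 = 11.6150 W.
P_out = 2410 × 0.00436 = 10.5076 W.
η = P_out/P_in = 10.5076/11.6150 = 0.905.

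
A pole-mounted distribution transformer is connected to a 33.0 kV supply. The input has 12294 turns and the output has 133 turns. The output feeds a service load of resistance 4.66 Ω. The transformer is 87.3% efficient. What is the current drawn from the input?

V_out = 33000 × 133/12294 = 357.00 V.
I_out = V_out/R = 357.00/4.66 = 76.610 A.
P_out = V_out I_out = 357.00 × 76.610 = 27350 W.
P_in = P_out/η = 27350/0.873 = 31329 W.
I_in = P_in/V_in = 31329/33000 = 0.949 A.

I_in ≈ 0.949 A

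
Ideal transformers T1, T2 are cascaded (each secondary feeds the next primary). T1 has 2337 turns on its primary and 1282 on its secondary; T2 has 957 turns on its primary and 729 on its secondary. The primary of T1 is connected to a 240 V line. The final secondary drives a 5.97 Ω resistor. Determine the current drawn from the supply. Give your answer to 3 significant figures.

I_supply ≈ 7.02 A

After T1: V = 240.00 × 1282/2337 = 131.66 V.
After T2: V = 131.66 × 729/957 = 100.29 V.
I_load = 100.29/5.97 = 16.799 A, so P_out = 100.29 × 16.799 = 1684.8 W.
All ideal ⇒ P_in = P_out, so I_supply = 1684.8/240 = 7.02 A.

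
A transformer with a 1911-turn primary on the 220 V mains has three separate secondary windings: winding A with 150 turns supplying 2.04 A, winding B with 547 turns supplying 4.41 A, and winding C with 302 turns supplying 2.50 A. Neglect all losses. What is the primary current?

V_A = 220 × 150/1911 = 17.268 V; V_B = 220 × 547/1911 = 62.972 V; V_C = 220 × 302/1911 = 34.767 V.
P_out = V_A I_A + V_B I_B + V_C I_C = 17.268×2.04 + 62.972×4.41 + 34.767×2.50 = 35.228 + 277.71 + 86.918 = 399.85 W.
Ideal ⇒ P_in = P_out, so I_p = P_out/V_p = 399.85/220 = 1.82 A.

I_p ≈ 1.82 A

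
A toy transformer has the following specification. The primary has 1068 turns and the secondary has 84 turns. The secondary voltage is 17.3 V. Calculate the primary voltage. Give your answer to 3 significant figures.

V_p/V_s = N_p/N_s, so V_p = 17.3 × 1068/84 = 220 V.

V_p ≈ 220 V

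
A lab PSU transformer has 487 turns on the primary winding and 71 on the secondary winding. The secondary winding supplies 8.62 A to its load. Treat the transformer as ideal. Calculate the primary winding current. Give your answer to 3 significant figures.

I_p ≈ 1.26 A

For an ideal transformer I_p/I_s = N_s/N_p, so I_p = 8.62 × 71/487 = 1.26 A.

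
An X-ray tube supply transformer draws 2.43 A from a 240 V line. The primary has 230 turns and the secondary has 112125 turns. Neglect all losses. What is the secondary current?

I_s ≈ 0.00498 A

I_s/I_p = N_p/N_s, so I_s = 2.43 × 230/112125 = 0.00498 A.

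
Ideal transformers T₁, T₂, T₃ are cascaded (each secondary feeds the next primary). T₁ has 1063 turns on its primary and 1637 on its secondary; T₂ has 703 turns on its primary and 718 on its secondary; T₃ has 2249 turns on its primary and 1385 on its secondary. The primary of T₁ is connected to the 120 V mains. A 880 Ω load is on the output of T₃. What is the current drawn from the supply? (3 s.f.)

Secondary of T₁: V = 120.00 × 1637/1063 = 184.80 V.
Secondary of T₂: V = 184.80 × 718/703 = 188.74 V.
Secondary of T₃: V = 188.74 × 1385/2249 = 116.23 V.
I_load = 116.23/880 = 0.13208 A, so P_out = 116.23 × 0.13208 = 15.352 W.
All ideal ⇒ P_in = P_out, so I_supply = 15.352/120 = 0.128 A.

I_supply ≈ 0.128 A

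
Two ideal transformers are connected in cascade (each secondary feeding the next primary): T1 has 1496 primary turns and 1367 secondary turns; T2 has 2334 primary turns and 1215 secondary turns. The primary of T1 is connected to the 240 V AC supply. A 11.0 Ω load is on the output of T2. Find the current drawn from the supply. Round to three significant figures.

I_supply ≈ 4.94 A

After T1: V = 240.00 × 1367/1496 = 219.30 V.
After T2: V = 219.30 × 1215/2334 = 114.16 V.
I_load = 114.16/11.0 = 10.378 A, so P_out = 114.16 × 10.378 = 1184.8 W.
All ideal ⇒ P_in = P_out, so I_supply = 1184.8/240 = 4.94 A.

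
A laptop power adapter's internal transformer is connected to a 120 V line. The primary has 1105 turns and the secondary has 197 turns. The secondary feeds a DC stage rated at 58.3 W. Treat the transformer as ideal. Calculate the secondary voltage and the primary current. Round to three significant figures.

V_s ≈ 21.4 V, I_p ≈ 0.486 A

V_s = V_p × N_s/N_p = 120 × 197/1105 = 21.394 V.
I_s = P/V_s = 58.3/21.394 = 2.7251 A.
I_p = I_s × N_s/N_p = 2.7251 × 197/1105 = 0.486 A.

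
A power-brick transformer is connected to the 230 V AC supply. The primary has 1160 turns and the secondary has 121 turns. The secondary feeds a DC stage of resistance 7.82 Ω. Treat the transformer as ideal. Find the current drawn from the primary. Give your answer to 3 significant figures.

I_p ≈ 0.320 A

V_s = V_p × N_s/N_p = 230 × 121/1160 = 23.991 V.
I_s = V_s/R = 23.991/7.82 = 3.0680 A.
For an ideal transformer I_p N_p = I_s N_s, so I_p = 3.0680 × 121/1160 = 0.320 A.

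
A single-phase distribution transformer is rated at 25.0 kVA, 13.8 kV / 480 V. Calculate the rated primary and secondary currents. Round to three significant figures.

I_p ≈ 1.81 A, I_s ≈ 52.1 A

I_p = S/V_p = 25000/13800 = 1.81 A.
I_s = S/V_s = 25000/480 = 52.1 A.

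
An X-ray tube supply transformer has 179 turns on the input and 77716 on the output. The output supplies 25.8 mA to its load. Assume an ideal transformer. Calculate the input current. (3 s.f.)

I_in ≈ 11.2 A

For an ideal transformer I_in/I_out = N_out/N_in, so I_in = 0.0258 × 77716/179 = 11.2 A.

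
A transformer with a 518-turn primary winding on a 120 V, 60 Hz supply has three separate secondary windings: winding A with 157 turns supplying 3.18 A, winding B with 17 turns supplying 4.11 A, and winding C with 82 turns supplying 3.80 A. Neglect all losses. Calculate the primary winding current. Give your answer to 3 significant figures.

V_A = 120 × 157/518 = 36.371 V; V_B = 120 × 17/518 = 3.9382 V; V_C = 120 × 82/518 = 18.996 V.
P_out = V_A I_A + V_B I_B + V_C I_C = 36.371×3.18 + 3.9382×4.11 + 18.996×3.80 = 115.66 + 16.186 + 72.185 = 204.03 W.
Ideal ⇒ P_in = P_out, so I_p = P_out/V_p = 204.03/120 = 1.70 A.

I_p ≈ 1.70 A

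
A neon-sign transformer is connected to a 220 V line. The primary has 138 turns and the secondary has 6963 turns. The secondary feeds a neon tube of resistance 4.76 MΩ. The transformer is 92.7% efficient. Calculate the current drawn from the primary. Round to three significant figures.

I_p ≈ 0.127 A

V_s = 220 × 6963/138 = 11100 V.
I_s = V_s/R = 11100/(4.76×10^6) = 0.0023320 A.
P_out = V_s I_s = 11100 × 0.0023320 = 25.886 W.
P_in = P_out/η = 25.886/0.927 = 27.925 W.
I_p = P_in/V_p = 27.925/220 = 0.127 A.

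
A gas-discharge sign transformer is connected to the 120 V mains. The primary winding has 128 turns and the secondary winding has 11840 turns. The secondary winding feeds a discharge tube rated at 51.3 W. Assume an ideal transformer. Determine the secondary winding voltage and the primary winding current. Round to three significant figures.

V_s = V_p × N_s/N_p = 120 × 11840/128 = 11100 V.
I_s = P/V_s = 51.3/11100 = 0.0046216 A.
I_p = I_s × N_s/N_p = 0.0046216 × 11840/128 = 0.427 A.

V_s ≈ 11100 V, I_p ≈ 0.427 A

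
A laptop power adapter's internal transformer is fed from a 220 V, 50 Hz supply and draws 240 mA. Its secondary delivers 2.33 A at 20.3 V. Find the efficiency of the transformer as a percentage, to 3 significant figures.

P_in = 220 × 0.240 = 52.8000 W.
P_out = 20.3 × 2.33 = 47.2990 W.
η = P_out/P_in = 47.2990/52.8000 = 0.896.

η ≈ 89.6%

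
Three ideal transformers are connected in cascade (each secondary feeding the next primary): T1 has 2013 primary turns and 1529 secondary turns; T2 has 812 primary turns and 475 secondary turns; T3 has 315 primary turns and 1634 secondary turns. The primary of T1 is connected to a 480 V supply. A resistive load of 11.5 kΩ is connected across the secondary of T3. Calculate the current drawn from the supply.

Secondary of T1: V = 480.00 × 1529/2013 = 364.59 V.
Secondary of T2: V = 364.59 × 475/812 = 213.28 V.
Secondary of T3: V = 213.28 × 1634/315 = 1106.3 V.
I_load = 1106.3/11500 = 0.096202 A, so P_out = 1106.3 × 0.096202 = 106.43 W.
All ideal ⇒ P_in = P_out, so I_supply = 106.43/480 = 0.222 A.

I_supply ≈ 0.222 A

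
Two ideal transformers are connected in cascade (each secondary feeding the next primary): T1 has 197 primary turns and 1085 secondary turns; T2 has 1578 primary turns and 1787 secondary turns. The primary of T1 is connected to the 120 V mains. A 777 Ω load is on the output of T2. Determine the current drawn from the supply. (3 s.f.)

Secondary of T1: V = 120.00 × 1085/197 = 660.91 V.
Secondary of T2: V = 660.91 × 1787/1578 = 748.45 V.
I_load = 748.45/777 = 0.96326 A, so P_out = 748.45 × 0.96326 = 720.95 W.
All ideal ⇒ P_in = P_out, so I_supply = 720.95/120 = 6.01 A.

I_supply ≈ 6.01 A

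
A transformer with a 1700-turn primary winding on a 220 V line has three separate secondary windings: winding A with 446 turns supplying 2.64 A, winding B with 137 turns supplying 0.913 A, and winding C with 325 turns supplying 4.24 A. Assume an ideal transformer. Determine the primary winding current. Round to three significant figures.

I_p ≈ 1.58 A

V_A = 220 × 446/1700 = 57.718 V; V_B = 220 × 137/1700 = 17.729 V; V_C = 220 × 325/1700 = 42.059 V.
P_out = V_A I_A + V_B I_B + V_C I_C = 57.718×2.64 + 17.729×0.913 + 42.059×4.24 = 152.37 + 16.187 + 178.33 = 346.89 W.
Ideal ⇒ P_in = P_out, so I_p = P_out/V_p = 346.89/220 = 1.58 A.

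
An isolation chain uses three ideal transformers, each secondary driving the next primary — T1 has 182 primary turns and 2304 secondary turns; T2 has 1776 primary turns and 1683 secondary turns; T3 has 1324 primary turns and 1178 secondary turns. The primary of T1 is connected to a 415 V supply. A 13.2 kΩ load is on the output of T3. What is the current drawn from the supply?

Secondary of T1: V = 415.00 × 2304/182 = 5253.6 V.
Secondary of T2: V = 5253.6 × 1683/1776 = 4978.5 V.
Secondary of T3: V = 4978.5 × 1178/1324 = 4429.5 V.
I_load = 4429.5/13200 = 0.33557 A, so P_out = 4429.5 × 0.33557 = 1486.4 W.
All ideal ⇒ P_in = P_out, so I_supply = 1486.4/415 = 3.58 A.

I_supply ≈ 3.58 A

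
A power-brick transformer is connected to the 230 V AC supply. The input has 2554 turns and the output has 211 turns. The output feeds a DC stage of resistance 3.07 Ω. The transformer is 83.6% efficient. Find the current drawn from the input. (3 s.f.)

I_in ≈ 0.612 A

V_out = 230 × 211/2554 = 19.002 V.
I_out = V_out/R = 19.002/3.07 = 6.1894 A.
P_out = V_out I_out = 19.002 × 6.1894 = 117.61 W.
P_in = P_out/η = 117.61/0.836 = 140.68 W.
I_in = P_in/V_in = 140.68/230 = 0.612 A.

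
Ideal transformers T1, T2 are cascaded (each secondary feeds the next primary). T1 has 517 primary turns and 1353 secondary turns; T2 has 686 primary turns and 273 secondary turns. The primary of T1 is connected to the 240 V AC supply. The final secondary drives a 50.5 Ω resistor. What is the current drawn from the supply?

I_supply ≈ 5.15 A

Secondary of T1: V = 240.00 × 1353/517 = 628.09 V.
Secondary of T2: V = 628.09 × 273/686 = 249.95 V.
I_load = 249.95/50.5 = 4.9495 A, so P_out = 249.95 × 4.9495 = 1237.2 W.
All ideal ⇒ P_in = P_out, so I_supply = 1237.2/240 = 5.15 A.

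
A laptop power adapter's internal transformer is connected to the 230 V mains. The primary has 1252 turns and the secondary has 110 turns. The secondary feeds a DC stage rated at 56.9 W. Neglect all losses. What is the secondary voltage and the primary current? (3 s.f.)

V_s = V_p × N_s/N_p = 230 × 110/1252 = 20.208 V.
I_s = P/V_s = 56.9/20.208 = 2.8158 A.
I_p = I_s × N_s/N_p = 2.8158 × 110/1252 = 0.247 A.

V_s ≈ 20.2 V, I_p ≈ 0.247 A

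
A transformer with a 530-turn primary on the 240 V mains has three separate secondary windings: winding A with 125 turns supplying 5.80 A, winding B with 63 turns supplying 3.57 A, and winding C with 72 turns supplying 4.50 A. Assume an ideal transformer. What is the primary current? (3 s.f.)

V_A = 240 × 125/530 = 56.604 V; V_B = 240 × 63/530 = 28.528 V; V_C = 240 × 72/530 = 32.604 V.
P_out = V_A I_A + V_B I_B + V_C I_C = 56.604×5.80 + 28.528×3.57 + 32.604×4.50 = 328.30 + 101.85 + 146.72 = 576.86 W.
Ideal ⇒ P_in = P_out, so I_p = P_out/V_p = 576.86/240 = 2.40 A.

I_p ≈ 2.40 A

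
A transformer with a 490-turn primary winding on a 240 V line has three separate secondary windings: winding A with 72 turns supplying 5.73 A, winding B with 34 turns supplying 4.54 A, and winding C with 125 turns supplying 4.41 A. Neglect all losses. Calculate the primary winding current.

V_A = 240 × 72/490 = 35.265 V; V_B = 240 × 34/490 = 16.653 V; V_C = 240 × 125/490 = 61.224 V.
P_out = V_A I_A + V_B I_B + V_C I_C = 35.265×5.73 + 16.653×4.54 + 61.224×4.41 = 202.07 + 75.605 + 270.00 = 547.68 W.
Ideal ⇒ P_in = P_out, so I_p = P_out/V_p = 547.68/240 = 2.28 A.

I_p ≈ 2.28 A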